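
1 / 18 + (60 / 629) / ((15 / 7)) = 1133 / 11322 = 0.10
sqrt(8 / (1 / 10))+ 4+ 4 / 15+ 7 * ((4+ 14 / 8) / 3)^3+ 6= 4 * sqrt(5)+ 514549 / 8640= 68.50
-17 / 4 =-4.25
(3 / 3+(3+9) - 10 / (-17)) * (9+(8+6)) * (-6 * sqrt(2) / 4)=-15939 * sqrt(2) / 34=-662.97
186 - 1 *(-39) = 225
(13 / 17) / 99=13 / 1683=0.01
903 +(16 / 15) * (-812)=553 / 15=36.87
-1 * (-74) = 74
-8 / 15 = -0.53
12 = 12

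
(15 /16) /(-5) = -3 /16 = -0.19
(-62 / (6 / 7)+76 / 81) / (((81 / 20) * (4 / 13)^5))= -10735937095 / 1679616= -6391.90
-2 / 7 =-0.29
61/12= 5.08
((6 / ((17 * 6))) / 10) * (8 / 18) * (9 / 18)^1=1 / 765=0.00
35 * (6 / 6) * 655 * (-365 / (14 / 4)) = -2390750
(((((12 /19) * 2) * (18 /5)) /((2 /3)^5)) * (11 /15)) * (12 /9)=16038 /475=33.76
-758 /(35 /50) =-7580 /7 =-1082.86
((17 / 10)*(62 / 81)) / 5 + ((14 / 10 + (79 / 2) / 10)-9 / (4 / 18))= -282607 / 8100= -34.89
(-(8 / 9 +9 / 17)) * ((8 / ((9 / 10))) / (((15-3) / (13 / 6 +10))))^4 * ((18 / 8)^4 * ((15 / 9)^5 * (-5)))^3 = 14692350142002105712890625 / 350865063936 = 41874645418336.90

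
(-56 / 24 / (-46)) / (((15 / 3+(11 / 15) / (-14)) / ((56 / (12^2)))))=1715 / 430146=0.00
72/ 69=1.04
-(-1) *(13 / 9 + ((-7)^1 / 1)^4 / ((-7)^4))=2.44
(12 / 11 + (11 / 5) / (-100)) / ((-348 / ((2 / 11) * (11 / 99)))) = -5879 / 94743000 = -0.00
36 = 36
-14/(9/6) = -9.33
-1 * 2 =-2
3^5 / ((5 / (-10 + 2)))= -1944 / 5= -388.80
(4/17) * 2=8/17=0.47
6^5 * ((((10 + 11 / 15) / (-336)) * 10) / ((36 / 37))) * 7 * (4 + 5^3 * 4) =-9006984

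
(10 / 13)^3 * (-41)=-41000 / 2197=-18.66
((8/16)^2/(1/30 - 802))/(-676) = 15/32527768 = 0.00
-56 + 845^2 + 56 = 714025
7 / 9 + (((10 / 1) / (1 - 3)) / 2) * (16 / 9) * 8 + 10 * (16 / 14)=-1471 / 63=-23.35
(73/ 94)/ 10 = 73/ 940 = 0.08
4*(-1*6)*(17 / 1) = -408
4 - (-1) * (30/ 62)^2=4069/ 961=4.23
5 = 5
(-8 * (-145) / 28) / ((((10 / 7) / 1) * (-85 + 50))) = -29 / 35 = -0.83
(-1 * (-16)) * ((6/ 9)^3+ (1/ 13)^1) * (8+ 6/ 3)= 20960/ 351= 59.72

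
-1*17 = -17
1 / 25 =0.04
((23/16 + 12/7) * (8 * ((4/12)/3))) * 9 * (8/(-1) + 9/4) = -8119/56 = -144.98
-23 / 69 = -1 / 3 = -0.33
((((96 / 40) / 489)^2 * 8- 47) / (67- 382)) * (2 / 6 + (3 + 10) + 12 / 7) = 3288343084 / 1464616125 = 2.25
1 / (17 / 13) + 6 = 115 / 17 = 6.76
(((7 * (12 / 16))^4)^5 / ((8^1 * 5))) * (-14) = -88563365631155.69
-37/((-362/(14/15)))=0.10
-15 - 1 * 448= -463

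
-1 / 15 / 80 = -1 / 1200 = -0.00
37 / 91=0.41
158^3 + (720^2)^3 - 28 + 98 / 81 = 11284439630143487102 / 81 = 139314069507944285.21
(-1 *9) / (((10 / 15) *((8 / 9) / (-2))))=243 / 8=30.38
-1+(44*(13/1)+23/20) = 11443/20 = 572.15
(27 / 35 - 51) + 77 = 937 / 35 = 26.77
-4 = -4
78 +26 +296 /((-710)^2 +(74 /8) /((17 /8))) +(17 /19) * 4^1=8758356832 /81412853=107.58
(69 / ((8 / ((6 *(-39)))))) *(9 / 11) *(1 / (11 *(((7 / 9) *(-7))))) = 653913 / 23716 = 27.57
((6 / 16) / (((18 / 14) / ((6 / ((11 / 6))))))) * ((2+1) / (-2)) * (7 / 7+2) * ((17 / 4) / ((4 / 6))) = -9639 / 352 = -27.38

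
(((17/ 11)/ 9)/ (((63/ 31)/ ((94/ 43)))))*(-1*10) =-495380/ 268191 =-1.85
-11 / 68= -0.16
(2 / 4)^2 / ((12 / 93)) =31 / 16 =1.94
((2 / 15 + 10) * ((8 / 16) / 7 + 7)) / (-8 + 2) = -418 / 35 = -11.94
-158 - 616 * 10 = -6318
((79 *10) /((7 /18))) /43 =14220 /301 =47.24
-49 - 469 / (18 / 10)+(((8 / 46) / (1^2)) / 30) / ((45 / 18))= -309.55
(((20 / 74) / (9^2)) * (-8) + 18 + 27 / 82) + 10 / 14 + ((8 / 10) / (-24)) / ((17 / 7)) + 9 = 2047360037 / 73111815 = 28.00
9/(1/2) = 18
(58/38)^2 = 841/361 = 2.33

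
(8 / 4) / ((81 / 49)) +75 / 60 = 797 / 324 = 2.46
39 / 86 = 0.45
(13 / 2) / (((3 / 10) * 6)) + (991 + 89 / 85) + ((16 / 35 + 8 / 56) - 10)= 301795 / 306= 986.26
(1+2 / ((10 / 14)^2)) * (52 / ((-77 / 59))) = -377364 / 1925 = -196.03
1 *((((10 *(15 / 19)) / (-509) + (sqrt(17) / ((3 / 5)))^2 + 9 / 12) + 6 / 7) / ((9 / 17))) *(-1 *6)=-2022385535 / 3655638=-553.22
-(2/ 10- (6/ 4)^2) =41/ 20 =2.05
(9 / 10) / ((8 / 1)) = 9 / 80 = 0.11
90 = 90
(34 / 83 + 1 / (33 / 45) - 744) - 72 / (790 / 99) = -270926867 / 360635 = -751.25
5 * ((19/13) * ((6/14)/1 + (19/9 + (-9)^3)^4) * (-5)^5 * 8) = -30451158031566693125000/597051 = -51002607870293648.49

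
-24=-24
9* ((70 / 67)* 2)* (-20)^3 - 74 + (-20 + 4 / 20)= -150541.56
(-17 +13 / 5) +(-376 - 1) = -1957 / 5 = -391.40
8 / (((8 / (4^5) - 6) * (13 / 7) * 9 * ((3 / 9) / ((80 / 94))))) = -0.20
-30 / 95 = -6 / 19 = -0.32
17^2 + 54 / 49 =14215 / 49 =290.10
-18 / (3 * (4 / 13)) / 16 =-39 / 32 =-1.22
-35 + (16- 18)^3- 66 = -109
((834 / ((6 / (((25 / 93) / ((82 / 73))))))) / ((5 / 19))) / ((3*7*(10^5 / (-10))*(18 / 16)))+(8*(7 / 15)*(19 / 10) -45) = -13659045133 / 360328500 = -37.91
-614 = -614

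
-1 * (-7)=7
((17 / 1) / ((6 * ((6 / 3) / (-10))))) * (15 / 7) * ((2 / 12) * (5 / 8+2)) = -425 / 32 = -13.28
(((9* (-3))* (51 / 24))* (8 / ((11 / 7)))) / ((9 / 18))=-6426 / 11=-584.18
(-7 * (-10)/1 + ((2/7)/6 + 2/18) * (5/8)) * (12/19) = 17665/399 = 44.27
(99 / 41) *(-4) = -9.66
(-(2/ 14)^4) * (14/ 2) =-1/ 343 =-0.00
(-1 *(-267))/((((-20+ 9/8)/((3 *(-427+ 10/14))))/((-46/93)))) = -293195904/32767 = -8947.90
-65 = -65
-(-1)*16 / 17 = 16 / 17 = 0.94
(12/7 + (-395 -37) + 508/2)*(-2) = 2468/7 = 352.57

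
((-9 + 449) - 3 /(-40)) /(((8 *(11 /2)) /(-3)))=-52809 /1760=-30.01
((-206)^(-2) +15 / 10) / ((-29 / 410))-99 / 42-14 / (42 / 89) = -11859290 / 222789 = -53.23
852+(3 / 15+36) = 4441 / 5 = 888.20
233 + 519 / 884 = 206491 / 884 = 233.59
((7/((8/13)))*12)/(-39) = -7/2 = -3.50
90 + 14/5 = 464/5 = 92.80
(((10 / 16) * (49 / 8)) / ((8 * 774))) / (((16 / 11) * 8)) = 0.00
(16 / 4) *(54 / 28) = 7.71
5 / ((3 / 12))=20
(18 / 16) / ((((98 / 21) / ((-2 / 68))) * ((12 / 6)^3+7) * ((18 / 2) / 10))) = -0.00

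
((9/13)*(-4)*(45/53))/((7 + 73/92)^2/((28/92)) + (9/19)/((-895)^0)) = -195776/16656575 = -0.01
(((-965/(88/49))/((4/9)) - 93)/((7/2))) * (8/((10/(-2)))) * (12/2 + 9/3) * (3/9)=1374903/770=1785.59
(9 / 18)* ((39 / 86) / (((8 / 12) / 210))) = 12285 / 172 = 71.42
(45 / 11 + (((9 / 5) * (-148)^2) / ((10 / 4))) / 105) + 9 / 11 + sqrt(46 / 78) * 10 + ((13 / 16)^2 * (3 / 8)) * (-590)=10 * sqrt(897) / 39 + 89180811 / 9856000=16.73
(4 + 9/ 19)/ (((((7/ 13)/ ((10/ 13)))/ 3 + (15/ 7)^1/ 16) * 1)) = 142800/ 11723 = 12.18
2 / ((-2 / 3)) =-3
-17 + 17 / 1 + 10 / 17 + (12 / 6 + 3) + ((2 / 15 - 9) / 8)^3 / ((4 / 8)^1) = 42085171 / 14688000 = 2.87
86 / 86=1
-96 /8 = -12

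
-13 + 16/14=-83/7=-11.86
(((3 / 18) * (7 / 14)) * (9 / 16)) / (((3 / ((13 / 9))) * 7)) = 13 / 4032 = 0.00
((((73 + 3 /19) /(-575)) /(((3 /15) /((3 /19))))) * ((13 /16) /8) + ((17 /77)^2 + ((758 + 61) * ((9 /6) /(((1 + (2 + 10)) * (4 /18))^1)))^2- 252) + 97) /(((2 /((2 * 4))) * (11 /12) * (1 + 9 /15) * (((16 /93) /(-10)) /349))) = -1385742175442943311925 /138627419392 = -9996162242.08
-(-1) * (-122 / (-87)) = 122 / 87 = 1.40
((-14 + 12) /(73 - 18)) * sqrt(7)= -0.10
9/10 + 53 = 539/10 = 53.90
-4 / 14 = -0.29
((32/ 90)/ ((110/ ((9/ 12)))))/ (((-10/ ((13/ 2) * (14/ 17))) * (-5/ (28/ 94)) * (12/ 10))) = 637/ 9887625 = 0.00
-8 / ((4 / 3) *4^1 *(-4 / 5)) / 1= 15 / 8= 1.88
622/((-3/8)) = -1658.67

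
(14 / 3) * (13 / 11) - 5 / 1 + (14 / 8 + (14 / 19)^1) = 7529 / 2508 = 3.00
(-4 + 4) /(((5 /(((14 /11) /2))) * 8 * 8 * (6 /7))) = 0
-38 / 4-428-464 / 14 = -6589 / 14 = -470.64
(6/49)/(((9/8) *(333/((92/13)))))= 1472/636363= 0.00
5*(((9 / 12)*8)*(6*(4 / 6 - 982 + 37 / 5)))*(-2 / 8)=43827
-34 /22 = -17 /11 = -1.55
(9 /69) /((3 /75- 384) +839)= 25 /87216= 0.00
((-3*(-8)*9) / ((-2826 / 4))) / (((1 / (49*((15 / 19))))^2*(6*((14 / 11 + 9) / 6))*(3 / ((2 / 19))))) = -190159200 / 121685519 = -1.56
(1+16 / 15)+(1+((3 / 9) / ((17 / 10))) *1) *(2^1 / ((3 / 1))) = 2191 / 765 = 2.86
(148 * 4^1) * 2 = 1184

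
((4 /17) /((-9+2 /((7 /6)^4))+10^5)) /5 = 0.00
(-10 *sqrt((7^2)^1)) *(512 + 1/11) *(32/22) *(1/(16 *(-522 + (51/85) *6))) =985775/156816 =6.29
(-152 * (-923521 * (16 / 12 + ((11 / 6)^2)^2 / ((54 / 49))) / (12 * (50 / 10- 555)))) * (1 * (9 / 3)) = -14225639504179 / 19245600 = -739163.21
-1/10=-0.10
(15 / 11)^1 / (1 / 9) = 12.27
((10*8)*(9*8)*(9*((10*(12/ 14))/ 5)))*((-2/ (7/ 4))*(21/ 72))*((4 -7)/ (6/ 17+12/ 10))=4406400/ 77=57225.97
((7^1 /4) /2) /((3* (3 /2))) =7 /36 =0.19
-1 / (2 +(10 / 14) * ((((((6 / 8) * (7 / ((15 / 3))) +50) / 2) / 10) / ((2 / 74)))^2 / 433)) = -96992000 / 1621085729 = -0.06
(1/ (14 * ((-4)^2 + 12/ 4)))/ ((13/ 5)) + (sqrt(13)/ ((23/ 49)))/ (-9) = 5/ 3458 - 49 * sqrt(13)/ 207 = -0.85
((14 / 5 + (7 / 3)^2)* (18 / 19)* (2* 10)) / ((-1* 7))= -424 / 19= -22.32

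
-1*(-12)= 12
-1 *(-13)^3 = 2197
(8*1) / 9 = 8 / 9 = 0.89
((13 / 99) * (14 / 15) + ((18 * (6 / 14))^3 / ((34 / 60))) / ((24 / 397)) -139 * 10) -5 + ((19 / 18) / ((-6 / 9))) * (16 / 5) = 12001.10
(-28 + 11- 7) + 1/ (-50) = -1201/ 50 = -24.02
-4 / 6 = -2 / 3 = -0.67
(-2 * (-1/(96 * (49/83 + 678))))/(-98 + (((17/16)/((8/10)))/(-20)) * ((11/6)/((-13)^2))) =-448864/1432824396337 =-0.00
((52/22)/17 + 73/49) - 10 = -76705/9163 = -8.37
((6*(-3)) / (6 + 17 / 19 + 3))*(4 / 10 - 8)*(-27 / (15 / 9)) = -263169 / 1175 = -223.97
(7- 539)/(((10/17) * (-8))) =2261/20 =113.05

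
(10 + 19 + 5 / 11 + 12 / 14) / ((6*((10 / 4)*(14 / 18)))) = 7002 / 2695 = 2.60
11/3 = 3.67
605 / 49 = 12.35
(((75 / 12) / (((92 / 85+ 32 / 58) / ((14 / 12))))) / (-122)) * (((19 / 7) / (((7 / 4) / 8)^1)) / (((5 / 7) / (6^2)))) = -73950 / 3233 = -22.87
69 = 69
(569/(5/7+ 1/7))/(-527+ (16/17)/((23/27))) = -222479/176250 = -1.26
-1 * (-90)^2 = -8100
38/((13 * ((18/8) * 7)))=152/819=0.19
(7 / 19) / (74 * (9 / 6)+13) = 7 / 2356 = 0.00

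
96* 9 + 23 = 887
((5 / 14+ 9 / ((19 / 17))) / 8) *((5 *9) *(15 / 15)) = 100665 / 2128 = 47.30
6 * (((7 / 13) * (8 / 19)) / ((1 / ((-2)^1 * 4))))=-10.88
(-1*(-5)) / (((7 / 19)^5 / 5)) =61902475 / 16807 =3683.14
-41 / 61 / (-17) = 41 / 1037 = 0.04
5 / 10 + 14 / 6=17 / 6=2.83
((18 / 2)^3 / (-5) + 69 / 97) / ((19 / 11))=-774048 / 9215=-84.00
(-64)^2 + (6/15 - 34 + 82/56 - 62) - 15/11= 6160771/1540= 4000.50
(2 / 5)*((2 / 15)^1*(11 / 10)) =22 / 375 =0.06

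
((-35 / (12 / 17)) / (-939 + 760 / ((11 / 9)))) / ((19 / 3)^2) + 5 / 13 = 0.39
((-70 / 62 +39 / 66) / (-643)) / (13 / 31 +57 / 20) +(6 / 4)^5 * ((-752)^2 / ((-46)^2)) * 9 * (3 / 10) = 207789300315929 / 37921288295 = 5479.49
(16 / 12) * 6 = 8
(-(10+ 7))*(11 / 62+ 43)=-45509 / 62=-734.02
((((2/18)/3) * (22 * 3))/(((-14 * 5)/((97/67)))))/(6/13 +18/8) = -55484/2975805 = -0.02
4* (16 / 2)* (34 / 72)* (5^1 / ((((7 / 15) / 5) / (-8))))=-136000 / 21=-6476.19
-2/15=-0.13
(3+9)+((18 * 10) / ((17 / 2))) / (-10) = 9.88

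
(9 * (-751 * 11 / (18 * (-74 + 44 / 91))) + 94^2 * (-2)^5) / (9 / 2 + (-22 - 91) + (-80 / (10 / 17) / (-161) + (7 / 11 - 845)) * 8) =6698754385939 / 162475072710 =41.23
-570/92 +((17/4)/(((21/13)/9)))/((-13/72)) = -137.34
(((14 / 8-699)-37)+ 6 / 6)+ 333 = -1601 / 4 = -400.25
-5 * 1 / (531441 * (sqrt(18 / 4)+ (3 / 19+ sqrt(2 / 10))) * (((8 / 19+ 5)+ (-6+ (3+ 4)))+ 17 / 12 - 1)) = -72200 / (8285165190+ 10494542574 * sqrt(5)+ 78709069305 * sqrt(2)) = -0.00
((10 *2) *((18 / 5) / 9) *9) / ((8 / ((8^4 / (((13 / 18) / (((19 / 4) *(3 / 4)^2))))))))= 1772928 / 13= 136379.08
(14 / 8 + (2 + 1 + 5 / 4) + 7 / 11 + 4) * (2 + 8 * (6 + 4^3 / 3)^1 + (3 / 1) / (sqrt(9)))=25935 / 11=2357.73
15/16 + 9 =159/16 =9.94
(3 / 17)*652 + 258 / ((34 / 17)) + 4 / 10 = 244.46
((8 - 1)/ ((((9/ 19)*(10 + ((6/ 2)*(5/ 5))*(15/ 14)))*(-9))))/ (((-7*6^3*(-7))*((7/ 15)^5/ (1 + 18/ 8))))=-154375/ 89547696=-0.00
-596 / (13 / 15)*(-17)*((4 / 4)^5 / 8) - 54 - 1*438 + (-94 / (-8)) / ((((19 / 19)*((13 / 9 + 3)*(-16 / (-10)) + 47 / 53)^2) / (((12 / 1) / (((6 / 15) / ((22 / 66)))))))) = 36750523377 / 37840985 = 971.18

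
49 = 49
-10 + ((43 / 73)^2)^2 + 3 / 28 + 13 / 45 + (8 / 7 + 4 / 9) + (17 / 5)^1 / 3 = -11523345473 / 1703894460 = -6.76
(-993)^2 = 986049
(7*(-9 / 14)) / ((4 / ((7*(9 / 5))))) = -567 / 40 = -14.18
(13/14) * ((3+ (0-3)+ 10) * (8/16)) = 65/14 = 4.64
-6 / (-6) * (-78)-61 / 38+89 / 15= -41993 / 570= -73.67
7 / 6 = 1.17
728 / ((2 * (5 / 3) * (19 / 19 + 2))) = 364 / 5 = 72.80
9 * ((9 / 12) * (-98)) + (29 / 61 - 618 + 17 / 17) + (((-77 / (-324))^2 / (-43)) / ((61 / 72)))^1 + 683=-1137789350 / 1912167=-595.03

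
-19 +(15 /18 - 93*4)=-2341 /6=-390.17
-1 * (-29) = 29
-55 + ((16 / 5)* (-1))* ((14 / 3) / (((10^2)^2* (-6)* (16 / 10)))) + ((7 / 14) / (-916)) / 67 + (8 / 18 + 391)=3226293358 / 9589375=336.44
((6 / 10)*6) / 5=18 / 25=0.72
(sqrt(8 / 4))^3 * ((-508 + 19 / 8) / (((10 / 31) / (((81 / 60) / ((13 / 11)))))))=-5064.29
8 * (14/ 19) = 112/ 19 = 5.89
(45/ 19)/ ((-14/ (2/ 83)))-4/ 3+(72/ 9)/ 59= -2348233/ 1953903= -1.20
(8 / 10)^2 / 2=8 / 25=0.32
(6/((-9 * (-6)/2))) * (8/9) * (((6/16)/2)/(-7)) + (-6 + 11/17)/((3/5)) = -28682/3213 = -8.93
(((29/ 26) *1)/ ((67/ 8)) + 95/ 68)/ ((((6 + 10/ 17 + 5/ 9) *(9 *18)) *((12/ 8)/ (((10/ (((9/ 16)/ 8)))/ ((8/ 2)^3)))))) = 0.00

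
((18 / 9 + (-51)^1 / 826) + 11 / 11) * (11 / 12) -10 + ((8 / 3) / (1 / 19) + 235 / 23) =12214375 / 227976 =53.58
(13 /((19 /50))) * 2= 68.42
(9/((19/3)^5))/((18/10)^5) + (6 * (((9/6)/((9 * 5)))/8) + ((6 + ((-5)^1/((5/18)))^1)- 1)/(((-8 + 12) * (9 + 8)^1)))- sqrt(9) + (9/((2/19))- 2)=3652072346971/45461177640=80.33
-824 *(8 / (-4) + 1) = 824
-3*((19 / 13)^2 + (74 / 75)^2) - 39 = -48.33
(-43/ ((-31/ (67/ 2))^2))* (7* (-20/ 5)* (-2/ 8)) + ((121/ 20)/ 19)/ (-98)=-12579685871/ 35787640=-351.51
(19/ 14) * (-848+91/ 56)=-128649/ 112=-1148.65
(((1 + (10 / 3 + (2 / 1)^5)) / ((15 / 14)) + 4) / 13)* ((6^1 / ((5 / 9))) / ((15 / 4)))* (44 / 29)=600512 / 47125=12.74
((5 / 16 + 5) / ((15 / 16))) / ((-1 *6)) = -0.94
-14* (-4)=56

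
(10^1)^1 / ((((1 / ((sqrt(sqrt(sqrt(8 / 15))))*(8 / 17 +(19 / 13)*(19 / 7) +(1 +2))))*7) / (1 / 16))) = 0.61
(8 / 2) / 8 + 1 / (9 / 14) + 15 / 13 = 751 / 234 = 3.21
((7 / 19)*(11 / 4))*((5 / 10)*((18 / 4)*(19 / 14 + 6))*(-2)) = -33.54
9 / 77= 0.12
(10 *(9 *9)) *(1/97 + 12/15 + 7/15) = 100332/97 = 1034.35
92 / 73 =1.26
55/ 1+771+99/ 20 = 830.95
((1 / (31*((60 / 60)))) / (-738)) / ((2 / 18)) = -1 / 2542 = -0.00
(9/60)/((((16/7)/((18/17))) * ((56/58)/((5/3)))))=261/2176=0.12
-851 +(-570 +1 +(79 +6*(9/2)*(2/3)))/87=-74509/87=-856.43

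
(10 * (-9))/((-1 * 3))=30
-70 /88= -35 /44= -0.80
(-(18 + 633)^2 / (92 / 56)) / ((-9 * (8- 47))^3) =-659246 / 110511297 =-0.01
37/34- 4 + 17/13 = -709/442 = -1.60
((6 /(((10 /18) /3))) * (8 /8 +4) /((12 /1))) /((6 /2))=9 /2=4.50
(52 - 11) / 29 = 41 / 29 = 1.41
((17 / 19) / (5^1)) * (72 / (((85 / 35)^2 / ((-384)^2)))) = 520224768 / 1615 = 322120.60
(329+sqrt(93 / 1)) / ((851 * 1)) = sqrt(93) / 851+329 / 851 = 0.40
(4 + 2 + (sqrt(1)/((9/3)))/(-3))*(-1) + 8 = 19/9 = 2.11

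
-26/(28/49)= -91/2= -45.50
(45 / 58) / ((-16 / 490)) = -11025 / 464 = -23.76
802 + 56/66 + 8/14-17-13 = 178660/231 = 773.42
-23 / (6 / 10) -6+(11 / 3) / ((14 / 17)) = -1675 / 42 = -39.88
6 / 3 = 2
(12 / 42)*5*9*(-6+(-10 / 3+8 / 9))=-760 / 7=-108.57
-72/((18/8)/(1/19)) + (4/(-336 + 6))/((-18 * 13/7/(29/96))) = -59301103/35212320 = -1.68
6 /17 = 0.35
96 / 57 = 32 / 19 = 1.68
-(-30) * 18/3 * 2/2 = 180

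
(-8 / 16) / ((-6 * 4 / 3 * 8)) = 1 / 128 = 0.01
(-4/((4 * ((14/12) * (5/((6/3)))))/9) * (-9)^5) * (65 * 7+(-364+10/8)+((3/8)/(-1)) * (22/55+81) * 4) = -951810831/175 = -5438919.03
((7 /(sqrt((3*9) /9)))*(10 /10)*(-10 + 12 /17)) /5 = -1106*sqrt(3) /255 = -7.51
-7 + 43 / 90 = -587 / 90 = -6.52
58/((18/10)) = 290/9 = 32.22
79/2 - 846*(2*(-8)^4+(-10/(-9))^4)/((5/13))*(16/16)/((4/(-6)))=65692020049/2430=27033753.11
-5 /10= -1 /2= -0.50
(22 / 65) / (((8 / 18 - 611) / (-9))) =1782 / 357175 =0.00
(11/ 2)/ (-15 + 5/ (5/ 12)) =-11/ 6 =-1.83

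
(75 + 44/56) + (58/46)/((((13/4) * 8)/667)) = 9840/91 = 108.13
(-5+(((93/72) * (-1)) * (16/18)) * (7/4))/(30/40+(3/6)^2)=-757/108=-7.01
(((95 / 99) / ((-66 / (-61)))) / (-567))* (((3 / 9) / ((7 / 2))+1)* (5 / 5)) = -133285 / 77800338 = -0.00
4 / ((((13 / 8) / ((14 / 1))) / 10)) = 4480 / 13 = 344.62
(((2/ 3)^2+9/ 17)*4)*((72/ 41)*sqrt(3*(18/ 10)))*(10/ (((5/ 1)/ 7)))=200256*sqrt(15)/ 3485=222.55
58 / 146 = 29 / 73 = 0.40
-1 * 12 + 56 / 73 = -820 / 73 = -11.23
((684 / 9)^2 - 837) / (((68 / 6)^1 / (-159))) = -2355903 / 34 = -69291.26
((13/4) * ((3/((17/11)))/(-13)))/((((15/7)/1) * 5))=-77/1700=-0.05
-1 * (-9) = 9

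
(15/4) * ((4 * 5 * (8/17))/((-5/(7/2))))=-420/17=-24.71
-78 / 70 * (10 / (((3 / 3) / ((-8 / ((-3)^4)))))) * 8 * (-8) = -13312 / 189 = -70.43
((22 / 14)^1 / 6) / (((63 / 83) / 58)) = 26477 / 1323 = 20.01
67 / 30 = 2.23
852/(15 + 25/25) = 213/4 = 53.25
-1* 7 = -7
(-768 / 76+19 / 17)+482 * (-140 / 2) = -10900923 / 323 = -33748.99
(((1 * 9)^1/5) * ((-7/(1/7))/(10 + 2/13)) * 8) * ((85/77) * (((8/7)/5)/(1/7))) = -74256/605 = -122.74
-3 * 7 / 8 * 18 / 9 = -21 / 4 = -5.25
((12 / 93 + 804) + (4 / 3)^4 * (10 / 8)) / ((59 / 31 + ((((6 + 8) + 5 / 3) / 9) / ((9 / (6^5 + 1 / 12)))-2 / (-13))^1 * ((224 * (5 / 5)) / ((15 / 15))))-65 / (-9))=118701648 / 49494765569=0.00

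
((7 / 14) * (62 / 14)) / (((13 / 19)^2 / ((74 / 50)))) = 414067 / 59150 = 7.00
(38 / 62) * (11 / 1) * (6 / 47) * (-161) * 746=-150612924 / 1457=-103371.95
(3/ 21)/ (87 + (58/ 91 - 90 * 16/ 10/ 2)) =13/ 1423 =0.01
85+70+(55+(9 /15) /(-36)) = 12599 /60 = 209.98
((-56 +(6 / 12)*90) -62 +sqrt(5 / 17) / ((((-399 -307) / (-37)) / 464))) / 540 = -73 / 540 +2146*sqrt(85) / 810135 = -0.11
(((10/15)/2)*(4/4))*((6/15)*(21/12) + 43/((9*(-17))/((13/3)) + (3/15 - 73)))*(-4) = -42478/105405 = -0.40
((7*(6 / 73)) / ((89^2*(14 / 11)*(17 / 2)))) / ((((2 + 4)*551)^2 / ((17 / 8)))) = 11 / 8426501617584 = 0.00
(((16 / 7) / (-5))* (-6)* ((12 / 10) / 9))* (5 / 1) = 64 / 35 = 1.83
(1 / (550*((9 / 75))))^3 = 1 / 287496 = 0.00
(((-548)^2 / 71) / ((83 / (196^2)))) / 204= 2884119616 / 300543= 9596.36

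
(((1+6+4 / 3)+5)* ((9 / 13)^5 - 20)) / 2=-147336220 / 1113879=-132.27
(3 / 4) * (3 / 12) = 3 / 16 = 0.19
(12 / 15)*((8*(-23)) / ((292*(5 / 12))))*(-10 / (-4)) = -1104 / 365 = -3.02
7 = 7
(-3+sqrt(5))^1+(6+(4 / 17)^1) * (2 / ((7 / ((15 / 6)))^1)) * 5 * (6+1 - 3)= 88.31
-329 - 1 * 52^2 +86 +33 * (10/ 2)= -2782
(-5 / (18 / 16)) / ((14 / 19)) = -380 / 63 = -6.03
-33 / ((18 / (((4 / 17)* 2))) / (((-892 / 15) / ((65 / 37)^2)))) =53730512 / 3232125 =16.62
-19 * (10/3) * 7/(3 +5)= -665/12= -55.42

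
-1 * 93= -93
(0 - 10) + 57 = 47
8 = 8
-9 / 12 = -3 / 4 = -0.75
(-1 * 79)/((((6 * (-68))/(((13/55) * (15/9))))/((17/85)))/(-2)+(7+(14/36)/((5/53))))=-92430/3042413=-0.03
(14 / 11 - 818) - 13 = -9127 / 11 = -829.73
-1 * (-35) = 35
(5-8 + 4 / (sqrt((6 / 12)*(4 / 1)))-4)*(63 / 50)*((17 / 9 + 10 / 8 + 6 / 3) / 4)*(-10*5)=9065 / 16-1295*sqrt(2) / 8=337.64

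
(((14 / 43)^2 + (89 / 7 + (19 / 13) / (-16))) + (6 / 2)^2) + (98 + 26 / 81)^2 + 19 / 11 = 1882807749758513 / 194294724624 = 9690.47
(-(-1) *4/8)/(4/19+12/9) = 57/176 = 0.32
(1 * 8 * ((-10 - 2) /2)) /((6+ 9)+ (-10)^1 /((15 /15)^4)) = -48 /5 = -9.60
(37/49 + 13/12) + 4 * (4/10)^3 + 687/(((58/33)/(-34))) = -28322950211/2131500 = -13287.80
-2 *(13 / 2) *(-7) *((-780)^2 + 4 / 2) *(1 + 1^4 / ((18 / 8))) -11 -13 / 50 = 35986973233 / 450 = 79971051.63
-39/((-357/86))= 1118/119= 9.39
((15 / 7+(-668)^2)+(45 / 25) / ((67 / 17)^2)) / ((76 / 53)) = 1857884224013 / 5970370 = 311184.10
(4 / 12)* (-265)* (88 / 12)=-5830 / 9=-647.78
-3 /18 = -1 /6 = -0.17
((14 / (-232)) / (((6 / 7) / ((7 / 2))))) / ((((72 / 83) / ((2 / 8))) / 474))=-2249051 / 66816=-33.66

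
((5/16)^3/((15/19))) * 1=0.04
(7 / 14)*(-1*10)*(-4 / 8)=5 / 2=2.50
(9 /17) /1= 9 /17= 0.53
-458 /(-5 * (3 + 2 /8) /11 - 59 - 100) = 2.85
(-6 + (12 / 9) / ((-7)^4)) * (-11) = 475354 / 7203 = 65.99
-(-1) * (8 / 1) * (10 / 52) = 20 / 13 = 1.54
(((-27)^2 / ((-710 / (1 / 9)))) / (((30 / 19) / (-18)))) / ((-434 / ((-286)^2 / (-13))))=7262541 / 385175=18.86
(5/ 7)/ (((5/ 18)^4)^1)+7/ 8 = 845933/ 7000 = 120.85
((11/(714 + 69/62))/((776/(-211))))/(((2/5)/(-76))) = 6835345/8601378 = 0.79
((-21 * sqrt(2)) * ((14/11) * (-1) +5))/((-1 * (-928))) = -861 * sqrt(2)/10208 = -0.12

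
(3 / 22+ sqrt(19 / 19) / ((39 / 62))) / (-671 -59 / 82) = -60721 / 23629749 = -0.00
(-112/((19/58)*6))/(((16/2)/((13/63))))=-754/513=-1.47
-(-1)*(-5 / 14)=-5 / 14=-0.36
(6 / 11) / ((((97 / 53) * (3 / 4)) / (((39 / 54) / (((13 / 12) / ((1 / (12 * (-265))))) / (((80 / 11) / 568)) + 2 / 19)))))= -104728 / 98181715401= -0.00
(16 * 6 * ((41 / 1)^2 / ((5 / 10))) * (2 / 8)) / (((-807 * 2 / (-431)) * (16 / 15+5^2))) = 86941320 / 105179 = 826.60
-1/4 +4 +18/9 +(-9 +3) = -1/4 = -0.25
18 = 18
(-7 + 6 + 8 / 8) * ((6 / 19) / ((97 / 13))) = 0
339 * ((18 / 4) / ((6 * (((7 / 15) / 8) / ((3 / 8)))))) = 45765 / 28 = 1634.46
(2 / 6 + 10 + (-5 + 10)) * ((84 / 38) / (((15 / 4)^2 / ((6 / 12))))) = 5152 / 4275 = 1.21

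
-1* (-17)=17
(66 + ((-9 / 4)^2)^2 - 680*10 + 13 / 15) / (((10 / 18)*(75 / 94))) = -1210570399 / 80000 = -15132.13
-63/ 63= -1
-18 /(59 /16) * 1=-288 /59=-4.88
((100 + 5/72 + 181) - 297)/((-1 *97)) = 1147/6984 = 0.16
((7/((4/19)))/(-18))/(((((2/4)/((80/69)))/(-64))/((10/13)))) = 1702400/8073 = 210.88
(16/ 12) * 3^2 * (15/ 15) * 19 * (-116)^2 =3067968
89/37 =2.41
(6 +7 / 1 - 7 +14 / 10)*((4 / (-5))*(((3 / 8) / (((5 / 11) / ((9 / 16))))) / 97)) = -10989 / 388000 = -0.03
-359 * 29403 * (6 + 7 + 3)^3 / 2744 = -5404506624 / 343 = -15756579.08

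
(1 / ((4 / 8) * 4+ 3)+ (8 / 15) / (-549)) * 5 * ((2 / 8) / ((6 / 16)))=3278 / 4941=0.66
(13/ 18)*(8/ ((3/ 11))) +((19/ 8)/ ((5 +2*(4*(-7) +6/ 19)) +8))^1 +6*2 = 5760493/ 173880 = 33.13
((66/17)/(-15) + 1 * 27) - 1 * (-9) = 3038/85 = 35.74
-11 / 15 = -0.73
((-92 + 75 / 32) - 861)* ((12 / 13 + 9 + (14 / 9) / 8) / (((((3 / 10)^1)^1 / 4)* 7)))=-720217175 / 39312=-18320.54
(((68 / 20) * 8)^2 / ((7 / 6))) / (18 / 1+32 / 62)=1720128 / 50225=34.25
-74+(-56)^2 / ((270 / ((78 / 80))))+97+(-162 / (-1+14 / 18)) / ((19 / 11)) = 1951012 / 4275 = 456.38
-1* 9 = -9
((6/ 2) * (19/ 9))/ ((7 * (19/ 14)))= 2/ 3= 0.67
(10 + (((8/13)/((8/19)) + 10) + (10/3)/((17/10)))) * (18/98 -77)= -58451156/32487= -1799.22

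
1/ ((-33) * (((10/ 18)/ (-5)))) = 3/ 11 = 0.27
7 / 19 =0.37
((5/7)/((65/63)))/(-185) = -9/2405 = -0.00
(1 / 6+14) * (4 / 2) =85 / 3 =28.33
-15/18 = -5/6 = -0.83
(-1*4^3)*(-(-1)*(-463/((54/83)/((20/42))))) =12297280/567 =21688.32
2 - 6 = -4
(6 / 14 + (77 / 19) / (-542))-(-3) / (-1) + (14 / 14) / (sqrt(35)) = -185903 / 72086 + sqrt(35) / 35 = -2.41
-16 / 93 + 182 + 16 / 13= 221318 / 1209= 183.06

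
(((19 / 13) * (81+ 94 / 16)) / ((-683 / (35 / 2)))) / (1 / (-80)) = 2310875 / 8879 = 260.26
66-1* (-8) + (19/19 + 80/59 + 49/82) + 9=415843/4838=85.95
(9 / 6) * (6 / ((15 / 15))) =9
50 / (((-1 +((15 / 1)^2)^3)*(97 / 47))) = 1175 / 552445264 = 0.00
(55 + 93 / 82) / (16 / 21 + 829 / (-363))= -3898741 / 105698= -36.89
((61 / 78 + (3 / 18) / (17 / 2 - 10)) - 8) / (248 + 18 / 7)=-12005 / 410436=-0.03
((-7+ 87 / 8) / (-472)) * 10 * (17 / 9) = -2635 / 16992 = -0.16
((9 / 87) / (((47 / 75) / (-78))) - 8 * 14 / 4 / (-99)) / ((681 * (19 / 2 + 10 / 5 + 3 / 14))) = -145061 / 91892097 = -0.00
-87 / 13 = -6.69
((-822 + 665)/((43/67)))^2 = 110649361/1849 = 59842.81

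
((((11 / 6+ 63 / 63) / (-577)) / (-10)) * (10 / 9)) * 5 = 0.00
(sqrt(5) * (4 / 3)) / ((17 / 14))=56 * sqrt(5) / 51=2.46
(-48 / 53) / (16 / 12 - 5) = 144 / 583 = 0.25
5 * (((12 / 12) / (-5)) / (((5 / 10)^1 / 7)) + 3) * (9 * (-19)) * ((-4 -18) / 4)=1881 / 2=940.50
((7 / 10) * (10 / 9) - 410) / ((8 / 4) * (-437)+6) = 3683 / 7812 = 0.47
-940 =-940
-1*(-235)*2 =470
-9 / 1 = -9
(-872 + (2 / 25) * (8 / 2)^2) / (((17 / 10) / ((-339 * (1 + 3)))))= 59034816 / 85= 694527.25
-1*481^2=-231361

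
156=156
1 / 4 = 0.25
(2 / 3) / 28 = 0.02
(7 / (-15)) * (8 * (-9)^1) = 168 / 5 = 33.60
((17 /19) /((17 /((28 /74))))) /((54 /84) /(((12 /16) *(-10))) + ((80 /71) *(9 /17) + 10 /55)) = 6505730 /226266877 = 0.03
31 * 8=248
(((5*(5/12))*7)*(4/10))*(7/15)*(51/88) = 833/528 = 1.58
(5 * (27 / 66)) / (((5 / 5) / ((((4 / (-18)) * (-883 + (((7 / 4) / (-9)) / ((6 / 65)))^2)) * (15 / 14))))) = 1024755575 / 2395008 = 427.87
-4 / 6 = -2 / 3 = -0.67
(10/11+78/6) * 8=1224/11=111.27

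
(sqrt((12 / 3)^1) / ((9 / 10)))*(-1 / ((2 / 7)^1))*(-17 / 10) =119 / 9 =13.22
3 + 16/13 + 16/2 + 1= 172/13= 13.23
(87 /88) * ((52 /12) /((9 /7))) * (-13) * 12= -34307 /66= -519.80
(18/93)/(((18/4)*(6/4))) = 8/279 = 0.03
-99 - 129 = -228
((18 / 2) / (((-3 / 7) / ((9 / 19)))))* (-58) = 10962 / 19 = 576.95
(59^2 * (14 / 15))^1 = 48734 / 15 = 3248.93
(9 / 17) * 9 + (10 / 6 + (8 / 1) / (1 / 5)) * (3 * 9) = 19206 / 17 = 1129.76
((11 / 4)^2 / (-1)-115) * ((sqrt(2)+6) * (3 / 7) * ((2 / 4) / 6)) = -5883 / 224-1961 * sqrt(2) / 448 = -32.45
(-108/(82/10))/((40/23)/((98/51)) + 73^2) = -608580/246278923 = -0.00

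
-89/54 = -1.65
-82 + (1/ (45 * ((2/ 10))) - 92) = -1565/ 9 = -173.89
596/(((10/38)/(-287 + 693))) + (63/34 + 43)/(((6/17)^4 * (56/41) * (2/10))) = 675022339813/725760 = 930090.31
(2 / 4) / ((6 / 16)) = 4 / 3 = 1.33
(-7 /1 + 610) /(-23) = -603 /23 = -26.22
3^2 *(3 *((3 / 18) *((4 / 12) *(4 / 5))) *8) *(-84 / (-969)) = 0.83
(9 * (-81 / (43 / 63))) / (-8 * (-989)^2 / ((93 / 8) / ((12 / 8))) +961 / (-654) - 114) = 931123998 / 880315664545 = 0.00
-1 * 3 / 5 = -3 / 5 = -0.60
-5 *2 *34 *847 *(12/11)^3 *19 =-78140160/11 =-7103650.91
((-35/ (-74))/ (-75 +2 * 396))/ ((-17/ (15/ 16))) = -175/ 4810592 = -0.00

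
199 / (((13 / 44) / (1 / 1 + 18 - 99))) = -700480 / 13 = -53883.08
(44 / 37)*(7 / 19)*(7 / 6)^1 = 1078 / 2109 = 0.51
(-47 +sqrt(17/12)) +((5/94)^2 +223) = sqrt(51)/6 +1555161/8836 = 177.19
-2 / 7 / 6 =-1 / 21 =-0.05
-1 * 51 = -51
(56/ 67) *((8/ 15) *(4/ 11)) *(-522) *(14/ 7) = -623616/ 3685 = -169.23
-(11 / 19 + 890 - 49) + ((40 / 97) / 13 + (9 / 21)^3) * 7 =-987098537 / 1173991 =-840.81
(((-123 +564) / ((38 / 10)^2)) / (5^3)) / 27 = 49 / 5415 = 0.01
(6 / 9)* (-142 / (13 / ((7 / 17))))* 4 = -7952 / 663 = -11.99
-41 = -41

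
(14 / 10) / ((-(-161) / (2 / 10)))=1 / 575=0.00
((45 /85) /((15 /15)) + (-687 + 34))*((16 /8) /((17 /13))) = -288392 /289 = -997.90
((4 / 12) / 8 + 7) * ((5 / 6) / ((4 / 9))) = 845 / 64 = 13.20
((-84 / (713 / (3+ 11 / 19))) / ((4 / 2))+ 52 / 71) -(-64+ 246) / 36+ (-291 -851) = -19850018515 / 17313066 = -1146.53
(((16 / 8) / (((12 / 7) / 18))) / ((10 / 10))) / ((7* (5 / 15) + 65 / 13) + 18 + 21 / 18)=42 / 53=0.79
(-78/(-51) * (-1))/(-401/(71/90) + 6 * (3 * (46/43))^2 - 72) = 1706627/578592909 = 0.00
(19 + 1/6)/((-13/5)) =-575/78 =-7.37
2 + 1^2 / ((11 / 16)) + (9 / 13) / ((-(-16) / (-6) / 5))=2.16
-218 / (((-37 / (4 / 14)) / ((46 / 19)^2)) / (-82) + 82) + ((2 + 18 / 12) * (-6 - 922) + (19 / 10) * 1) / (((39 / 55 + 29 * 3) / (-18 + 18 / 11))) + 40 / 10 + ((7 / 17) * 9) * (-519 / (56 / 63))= -404991840110875 / 260142743304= -1556.81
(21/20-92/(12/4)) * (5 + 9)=-12439/30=-414.63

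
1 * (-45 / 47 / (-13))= 45 / 611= 0.07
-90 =-90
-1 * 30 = -30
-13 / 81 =-0.16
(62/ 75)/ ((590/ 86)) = 2666/ 22125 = 0.12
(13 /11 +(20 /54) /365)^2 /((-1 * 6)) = -657666025 /2820394566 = -0.23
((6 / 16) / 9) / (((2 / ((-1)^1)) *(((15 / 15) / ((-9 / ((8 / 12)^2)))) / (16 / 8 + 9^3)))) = 19737 / 64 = 308.39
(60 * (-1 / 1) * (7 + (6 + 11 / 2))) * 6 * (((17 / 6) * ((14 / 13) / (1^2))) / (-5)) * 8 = 422688 / 13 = 32514.46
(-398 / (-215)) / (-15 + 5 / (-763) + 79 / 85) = -5162458 / 39257839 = -0.13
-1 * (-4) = 4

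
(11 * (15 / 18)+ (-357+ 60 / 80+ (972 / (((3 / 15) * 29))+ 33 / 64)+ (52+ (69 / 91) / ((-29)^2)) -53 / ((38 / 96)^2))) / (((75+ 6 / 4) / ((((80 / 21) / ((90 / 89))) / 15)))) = -219641193219767 / 143803789316460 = -1.53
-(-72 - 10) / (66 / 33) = 41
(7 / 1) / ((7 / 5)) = 5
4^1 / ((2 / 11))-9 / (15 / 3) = 101 / 5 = 20.20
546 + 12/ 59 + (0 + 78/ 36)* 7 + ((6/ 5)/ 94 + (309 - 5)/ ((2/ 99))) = 1298544557/ 83190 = 15609.38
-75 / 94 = -0.80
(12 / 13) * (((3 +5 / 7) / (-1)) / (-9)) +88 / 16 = 247 / 42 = 5.88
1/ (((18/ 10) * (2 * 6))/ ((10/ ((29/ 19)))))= 475/ 1566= 0.30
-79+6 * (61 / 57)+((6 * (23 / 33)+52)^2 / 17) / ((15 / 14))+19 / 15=59785316 / 586245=101.98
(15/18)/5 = 1/6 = 0.17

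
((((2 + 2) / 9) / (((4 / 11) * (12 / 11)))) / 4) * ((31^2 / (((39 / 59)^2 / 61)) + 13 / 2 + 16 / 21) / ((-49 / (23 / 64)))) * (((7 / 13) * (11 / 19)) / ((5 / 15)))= -87461048615237 / 339308476416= -257.76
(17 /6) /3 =17 /18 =0.94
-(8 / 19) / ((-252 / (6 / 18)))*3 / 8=1 / 4788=0.00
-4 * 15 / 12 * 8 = -40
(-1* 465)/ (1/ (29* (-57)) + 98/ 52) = -246.81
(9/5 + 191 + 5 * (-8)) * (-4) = -3056/5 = -611.20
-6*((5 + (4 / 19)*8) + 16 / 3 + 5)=-1940 / 19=-102.11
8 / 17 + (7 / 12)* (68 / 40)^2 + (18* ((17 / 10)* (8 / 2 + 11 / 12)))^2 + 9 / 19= 4387211959 / 193800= 22637.83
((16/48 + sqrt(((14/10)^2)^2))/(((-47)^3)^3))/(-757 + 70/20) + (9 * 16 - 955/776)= 14013669779907431769015019/98156024056613626375800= 142.77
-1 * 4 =-4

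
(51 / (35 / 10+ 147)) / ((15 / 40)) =272 / 301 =0.90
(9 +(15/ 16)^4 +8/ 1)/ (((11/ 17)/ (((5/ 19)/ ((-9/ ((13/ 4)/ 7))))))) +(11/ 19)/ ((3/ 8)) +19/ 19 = 1070496985/ 493092864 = 2.17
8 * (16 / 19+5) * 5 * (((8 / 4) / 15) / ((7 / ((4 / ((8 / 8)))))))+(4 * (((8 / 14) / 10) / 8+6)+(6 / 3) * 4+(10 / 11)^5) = 5403569089 / 107098915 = 50.45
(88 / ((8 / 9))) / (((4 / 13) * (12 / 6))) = 1287 / 8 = 160.88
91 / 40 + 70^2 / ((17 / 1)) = 197547 / 680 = 290.51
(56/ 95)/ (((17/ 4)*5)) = 224/ 8075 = 0.03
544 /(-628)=-136 /157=-0.87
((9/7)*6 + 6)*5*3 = 1440/7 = 205.71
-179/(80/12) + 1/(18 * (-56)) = -135329/5040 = -26.85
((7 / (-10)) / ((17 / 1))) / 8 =-7 / 1360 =-0.01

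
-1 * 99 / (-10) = 99 / 10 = 9.90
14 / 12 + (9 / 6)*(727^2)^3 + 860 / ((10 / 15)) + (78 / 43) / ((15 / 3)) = 221461238436271125.03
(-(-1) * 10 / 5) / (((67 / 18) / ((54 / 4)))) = 486 / 67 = 7.25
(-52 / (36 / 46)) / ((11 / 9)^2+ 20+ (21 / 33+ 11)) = -59202 / 29519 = -2.01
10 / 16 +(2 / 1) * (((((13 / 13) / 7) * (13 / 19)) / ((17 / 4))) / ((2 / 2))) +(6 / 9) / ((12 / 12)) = 72587 / 54264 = 1.34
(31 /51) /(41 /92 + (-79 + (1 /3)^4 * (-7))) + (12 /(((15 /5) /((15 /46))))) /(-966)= -334958447 /36891237481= -0.01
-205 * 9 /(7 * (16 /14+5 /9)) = -16605 /107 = -155.19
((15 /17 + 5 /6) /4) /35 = 5 /408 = 0.01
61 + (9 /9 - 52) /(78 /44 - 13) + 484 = 135737 /247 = 549.54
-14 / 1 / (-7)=2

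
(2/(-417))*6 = -4/139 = -0.03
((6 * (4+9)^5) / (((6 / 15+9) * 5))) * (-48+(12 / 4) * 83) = 447779358 / 47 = 9527220.38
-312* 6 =-1872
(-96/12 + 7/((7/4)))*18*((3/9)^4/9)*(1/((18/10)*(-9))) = 40/6561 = 0.01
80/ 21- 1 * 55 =-1075/ 21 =-51.19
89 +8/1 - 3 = 94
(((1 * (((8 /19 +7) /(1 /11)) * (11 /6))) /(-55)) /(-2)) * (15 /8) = 1551 /608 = 2.55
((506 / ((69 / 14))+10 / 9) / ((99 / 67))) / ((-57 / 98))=-6132644 / 50787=-120.75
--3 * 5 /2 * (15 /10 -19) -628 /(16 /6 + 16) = -4617 /28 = -164.89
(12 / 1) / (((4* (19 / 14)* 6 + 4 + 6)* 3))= 14 / 149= 0.09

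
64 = 64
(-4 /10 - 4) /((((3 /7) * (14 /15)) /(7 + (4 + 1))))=-132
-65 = -65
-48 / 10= -24 / 5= -4.80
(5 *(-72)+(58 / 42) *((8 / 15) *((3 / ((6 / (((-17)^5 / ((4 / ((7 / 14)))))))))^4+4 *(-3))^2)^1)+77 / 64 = 479021330876634673896798209308041439069217700324509 / 169114337280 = 2832529391541335991313523000000000000000.00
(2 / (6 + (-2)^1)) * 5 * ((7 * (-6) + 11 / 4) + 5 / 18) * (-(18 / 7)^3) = 568215 / 343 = 1656.60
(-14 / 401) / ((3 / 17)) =-238 / 1203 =-0.20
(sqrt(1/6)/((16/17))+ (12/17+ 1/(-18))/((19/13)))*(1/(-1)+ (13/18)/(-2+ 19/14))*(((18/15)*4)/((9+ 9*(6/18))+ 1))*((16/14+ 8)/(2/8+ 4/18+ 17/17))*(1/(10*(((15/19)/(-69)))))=40889216*sqrt(6)/5425875+ 403068928/21286125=37.40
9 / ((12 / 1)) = 0.75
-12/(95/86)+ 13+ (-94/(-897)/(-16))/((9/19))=13025717/6135480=2.12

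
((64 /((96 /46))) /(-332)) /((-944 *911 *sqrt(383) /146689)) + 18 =8809 *sqrt(383) /214136016 + 18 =18.00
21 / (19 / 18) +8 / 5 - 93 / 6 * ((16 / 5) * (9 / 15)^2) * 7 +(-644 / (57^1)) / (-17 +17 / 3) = -102.50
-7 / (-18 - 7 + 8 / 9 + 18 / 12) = 126 / 407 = 0.31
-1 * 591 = -591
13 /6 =2.17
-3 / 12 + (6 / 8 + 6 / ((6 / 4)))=9 / 2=4.50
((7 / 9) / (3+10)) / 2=7 / 234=0.03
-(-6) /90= 1 /15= 0.07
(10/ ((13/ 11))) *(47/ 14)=2585/ 91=28.41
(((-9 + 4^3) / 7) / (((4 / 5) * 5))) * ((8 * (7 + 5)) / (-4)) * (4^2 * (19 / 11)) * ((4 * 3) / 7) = -109440 / 49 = -2233.47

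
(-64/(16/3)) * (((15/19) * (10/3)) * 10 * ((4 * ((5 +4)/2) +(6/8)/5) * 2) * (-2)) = 435600/19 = 22926.32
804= 804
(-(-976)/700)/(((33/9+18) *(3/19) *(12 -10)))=0.20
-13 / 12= -1.08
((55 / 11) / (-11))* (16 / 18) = -40 / 99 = -0.40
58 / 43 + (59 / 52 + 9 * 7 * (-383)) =-53946891 / 2236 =-24126.52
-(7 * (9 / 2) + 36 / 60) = -321 / 10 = -32.10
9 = 9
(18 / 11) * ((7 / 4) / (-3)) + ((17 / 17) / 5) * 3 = -39 / 110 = -0.35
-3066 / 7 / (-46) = 219 / 23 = 9.52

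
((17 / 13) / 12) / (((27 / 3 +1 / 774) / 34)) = 37281 / 90571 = 0.41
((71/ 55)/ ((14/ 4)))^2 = 20164/ 148225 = 0.14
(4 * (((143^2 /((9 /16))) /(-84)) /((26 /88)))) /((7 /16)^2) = -283492352 /9261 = -30611.42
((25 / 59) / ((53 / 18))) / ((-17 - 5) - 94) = -225 / 181366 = -0.00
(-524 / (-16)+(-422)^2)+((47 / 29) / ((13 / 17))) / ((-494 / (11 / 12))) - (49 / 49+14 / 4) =398055221797 / 2234856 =178112.25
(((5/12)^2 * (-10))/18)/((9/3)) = -0.03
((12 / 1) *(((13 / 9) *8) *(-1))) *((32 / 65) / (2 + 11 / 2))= -2048 / 225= -9.10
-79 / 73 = -1.08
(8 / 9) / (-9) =-8 / 81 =-0.10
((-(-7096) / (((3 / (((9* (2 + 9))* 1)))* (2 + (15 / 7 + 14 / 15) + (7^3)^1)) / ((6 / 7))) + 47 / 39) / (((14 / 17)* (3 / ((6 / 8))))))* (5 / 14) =17502508015 / 279372912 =62.65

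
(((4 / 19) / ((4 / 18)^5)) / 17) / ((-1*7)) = -3.26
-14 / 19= -0.74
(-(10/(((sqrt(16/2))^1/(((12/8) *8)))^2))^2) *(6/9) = -21600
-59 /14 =-4.21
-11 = -11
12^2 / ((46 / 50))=3600 / 23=156.52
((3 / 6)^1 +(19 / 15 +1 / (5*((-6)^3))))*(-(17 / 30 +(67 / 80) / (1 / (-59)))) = 86.25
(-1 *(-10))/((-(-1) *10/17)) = 17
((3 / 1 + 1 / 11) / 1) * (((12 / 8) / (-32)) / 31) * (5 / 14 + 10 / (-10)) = 459 / 152768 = 0.00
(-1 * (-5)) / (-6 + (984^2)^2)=1 / 187503936306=0.00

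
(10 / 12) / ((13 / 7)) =35 / 78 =0.45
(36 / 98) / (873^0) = 18 / 49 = 0.37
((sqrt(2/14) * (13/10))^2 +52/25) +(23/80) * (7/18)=24527/10080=2.43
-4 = -4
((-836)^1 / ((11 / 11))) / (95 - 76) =-44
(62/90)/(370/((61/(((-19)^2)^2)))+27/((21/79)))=13237/15190864245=0.00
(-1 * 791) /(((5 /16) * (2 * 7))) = -904 /5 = -180.80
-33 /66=-1 /2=-0.50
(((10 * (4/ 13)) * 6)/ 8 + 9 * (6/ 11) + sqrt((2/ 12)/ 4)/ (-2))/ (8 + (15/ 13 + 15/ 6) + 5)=2064/ 4763 -13 * sqrt(6)/ 5196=0.43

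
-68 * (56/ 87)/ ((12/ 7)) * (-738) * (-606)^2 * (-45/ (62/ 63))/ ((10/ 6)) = -170674408757664/ 899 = -189849175481.27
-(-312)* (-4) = -1248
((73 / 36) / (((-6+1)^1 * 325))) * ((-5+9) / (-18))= 0.00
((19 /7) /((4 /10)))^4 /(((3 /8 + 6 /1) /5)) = 407253125 /244902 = 1662.92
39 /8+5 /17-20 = -2017 /136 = -14.83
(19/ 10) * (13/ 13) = 19/ 10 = 1.90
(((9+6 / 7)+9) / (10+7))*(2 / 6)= 44 / 119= 0.37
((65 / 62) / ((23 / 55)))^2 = 12780625 / 2033476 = 6.29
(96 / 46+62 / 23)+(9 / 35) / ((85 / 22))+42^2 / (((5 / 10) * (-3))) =-1171.15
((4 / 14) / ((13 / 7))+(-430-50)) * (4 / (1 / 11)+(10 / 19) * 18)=-6337808 / 247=-25659.14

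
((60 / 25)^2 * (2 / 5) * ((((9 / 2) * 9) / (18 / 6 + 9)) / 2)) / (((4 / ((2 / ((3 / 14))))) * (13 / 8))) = 9072 / 1625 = 5.58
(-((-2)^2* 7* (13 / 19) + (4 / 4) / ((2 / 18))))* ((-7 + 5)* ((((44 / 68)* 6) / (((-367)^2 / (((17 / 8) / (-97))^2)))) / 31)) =300135 / 11942929660624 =0.00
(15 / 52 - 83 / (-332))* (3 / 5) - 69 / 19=-4086 / 1235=-3.31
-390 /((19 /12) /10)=-46800 /19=-2463.16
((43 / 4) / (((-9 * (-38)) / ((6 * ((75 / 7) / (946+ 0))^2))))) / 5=375 / 77503888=0.00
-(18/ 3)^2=-36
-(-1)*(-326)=-326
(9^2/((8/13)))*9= 9477/8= 1184.62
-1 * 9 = -9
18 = 18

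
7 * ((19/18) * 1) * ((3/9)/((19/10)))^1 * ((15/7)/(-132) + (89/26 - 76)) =-1453315/15444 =-94.10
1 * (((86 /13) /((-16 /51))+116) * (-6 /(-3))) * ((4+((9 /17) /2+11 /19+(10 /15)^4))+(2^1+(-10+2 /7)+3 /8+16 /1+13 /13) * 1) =212622948973 /76186656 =2790.82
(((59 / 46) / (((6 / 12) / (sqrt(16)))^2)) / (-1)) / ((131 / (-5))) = 9440 / 3013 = 3.13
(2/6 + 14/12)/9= 1/6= 0.17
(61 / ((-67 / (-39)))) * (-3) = -7137 / 67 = -106.52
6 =6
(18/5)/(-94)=-9/235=-0.04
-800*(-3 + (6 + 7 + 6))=-12800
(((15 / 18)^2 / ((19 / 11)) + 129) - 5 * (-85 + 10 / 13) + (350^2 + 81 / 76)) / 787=273543755 / 1749501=156.36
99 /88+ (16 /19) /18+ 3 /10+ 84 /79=1369853 /540360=2.54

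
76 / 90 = 0.84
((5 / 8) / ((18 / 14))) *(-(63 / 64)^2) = -0.47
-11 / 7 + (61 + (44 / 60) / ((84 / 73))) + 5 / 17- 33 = 586051 / 21420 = 27.36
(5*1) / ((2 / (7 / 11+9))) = 265 / 11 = 24.09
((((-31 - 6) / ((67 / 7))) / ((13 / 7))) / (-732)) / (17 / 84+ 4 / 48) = 0.01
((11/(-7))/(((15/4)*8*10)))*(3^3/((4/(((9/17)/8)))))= -891/380800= -0.00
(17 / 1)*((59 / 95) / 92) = 1003 / 8740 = 0.11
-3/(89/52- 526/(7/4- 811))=-38844/30577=-1.27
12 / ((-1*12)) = -1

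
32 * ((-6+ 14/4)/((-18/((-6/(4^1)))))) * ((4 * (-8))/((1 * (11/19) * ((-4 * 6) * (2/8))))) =-6080/99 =-61.41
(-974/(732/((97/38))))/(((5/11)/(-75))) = 560.43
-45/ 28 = -1.61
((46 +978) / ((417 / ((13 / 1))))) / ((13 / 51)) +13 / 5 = 88847 / 695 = 127.84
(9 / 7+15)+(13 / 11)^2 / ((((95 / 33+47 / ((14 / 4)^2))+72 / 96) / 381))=87.57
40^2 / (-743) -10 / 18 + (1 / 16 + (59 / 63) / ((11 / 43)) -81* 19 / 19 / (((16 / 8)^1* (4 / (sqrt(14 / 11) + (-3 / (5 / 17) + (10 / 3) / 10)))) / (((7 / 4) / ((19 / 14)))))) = 101613205921 / 782646480 -3969* sqrt(154) / 3344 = 115.10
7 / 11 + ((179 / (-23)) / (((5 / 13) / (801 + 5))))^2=38695061066859 / 145475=265991139.83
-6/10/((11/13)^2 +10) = -507/9055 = -0.06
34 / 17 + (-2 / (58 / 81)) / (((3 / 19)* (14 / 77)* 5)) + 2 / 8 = -9981 / 580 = -17.21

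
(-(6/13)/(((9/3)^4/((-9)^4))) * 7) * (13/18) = -189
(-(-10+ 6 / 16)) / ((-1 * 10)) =-77 / 80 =-0.96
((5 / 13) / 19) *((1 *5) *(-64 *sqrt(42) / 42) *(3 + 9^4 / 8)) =-219500 *sqrt(42) / 1729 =-822.74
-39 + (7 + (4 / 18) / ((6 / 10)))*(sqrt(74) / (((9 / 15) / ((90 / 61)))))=-39 + 9950*sqrt(74) / 549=116.91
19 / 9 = 2.11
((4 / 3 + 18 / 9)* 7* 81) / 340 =189 / 34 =5.56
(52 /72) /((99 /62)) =403 /891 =0.45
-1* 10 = -10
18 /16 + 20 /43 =547 /344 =1.59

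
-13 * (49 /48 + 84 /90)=-6097 /240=-25.40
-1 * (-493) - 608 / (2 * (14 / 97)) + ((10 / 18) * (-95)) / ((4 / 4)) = -104962 / 63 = -1666.06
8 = 8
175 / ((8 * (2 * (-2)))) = -175 / 32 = -5.47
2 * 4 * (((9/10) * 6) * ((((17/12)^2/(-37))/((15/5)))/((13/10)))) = -289/481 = -0.60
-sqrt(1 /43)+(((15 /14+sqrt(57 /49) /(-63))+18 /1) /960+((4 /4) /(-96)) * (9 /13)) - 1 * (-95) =-sqrt(43) /43 - sqrt(57) /423360+5533537 /58240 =94.86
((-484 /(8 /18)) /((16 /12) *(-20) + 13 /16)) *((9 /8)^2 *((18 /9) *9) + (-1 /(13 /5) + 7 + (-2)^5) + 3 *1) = 539055 /32266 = 16.71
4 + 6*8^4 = 24580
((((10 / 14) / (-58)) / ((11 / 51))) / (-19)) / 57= 85 / 1612226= 0.00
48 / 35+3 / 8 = 489 / 280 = 1.75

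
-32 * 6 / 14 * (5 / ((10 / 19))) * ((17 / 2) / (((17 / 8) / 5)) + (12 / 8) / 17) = -311448 / 119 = -2617.21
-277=-277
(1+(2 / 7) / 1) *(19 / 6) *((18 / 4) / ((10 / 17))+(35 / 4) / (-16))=129561 / 4480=28.92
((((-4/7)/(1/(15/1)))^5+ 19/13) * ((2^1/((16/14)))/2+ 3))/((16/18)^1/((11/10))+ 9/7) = -31022927167023/362320504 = -85622.89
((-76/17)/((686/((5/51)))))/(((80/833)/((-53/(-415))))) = -1007/1185240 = -0.00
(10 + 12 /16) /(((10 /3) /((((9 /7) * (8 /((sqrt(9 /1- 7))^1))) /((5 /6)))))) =3483 * sqrt(2) /175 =28.15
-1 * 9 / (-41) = 9 / 41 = 0.22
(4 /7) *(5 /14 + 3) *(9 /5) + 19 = 5501 /245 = 22.45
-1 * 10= -10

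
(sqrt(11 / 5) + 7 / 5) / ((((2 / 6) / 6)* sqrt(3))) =6* sqrt(3)* (7 + sqrt(55)) / 5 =29.96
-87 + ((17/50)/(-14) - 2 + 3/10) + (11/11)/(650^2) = -65600517/739375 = -88.72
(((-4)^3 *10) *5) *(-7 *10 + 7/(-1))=246400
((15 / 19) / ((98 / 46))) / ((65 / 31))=2139 / 12103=0.18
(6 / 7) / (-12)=-0.07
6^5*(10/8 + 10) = 87480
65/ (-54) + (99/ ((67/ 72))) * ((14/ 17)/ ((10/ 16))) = 138.98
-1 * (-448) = 448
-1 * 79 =-79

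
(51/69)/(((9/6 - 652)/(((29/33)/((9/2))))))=-1972/8887131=-0.00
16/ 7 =2.29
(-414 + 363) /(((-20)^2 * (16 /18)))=-0.14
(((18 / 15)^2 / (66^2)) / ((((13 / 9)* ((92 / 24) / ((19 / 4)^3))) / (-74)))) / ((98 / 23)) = -6852141 / 61661600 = -0.11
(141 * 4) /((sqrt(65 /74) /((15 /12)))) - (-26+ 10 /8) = 99 /4+ 141 * sqrt(4810) /13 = 776.98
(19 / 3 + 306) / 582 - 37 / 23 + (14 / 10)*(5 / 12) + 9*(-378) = -273274283 / 80316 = -3402.49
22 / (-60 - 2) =-11 / 31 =-0.35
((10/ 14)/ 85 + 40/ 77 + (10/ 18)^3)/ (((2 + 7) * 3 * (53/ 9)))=667364/ 151727499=0.00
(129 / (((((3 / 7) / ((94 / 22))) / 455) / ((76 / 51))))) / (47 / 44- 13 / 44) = 978406520 / 867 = 1128496.56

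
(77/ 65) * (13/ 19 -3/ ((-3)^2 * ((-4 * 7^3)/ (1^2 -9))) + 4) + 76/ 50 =6414607/ 907725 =7.07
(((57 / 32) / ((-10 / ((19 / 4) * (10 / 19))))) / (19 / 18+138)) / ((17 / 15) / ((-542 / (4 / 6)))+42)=-0.00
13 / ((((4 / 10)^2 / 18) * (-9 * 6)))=-325 / 12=-27.08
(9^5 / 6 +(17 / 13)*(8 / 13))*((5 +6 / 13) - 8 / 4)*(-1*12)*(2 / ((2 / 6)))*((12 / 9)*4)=-28742679360 / 2197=-13082694.29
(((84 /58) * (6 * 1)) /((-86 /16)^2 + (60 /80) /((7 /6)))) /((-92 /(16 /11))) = -451584 /97075847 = -0.00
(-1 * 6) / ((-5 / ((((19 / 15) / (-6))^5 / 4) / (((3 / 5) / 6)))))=-2476099 / 1968300000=-0.00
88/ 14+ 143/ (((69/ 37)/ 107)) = 3965995/ 483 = 8211.17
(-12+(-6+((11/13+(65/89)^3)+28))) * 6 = 617824524/9164597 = 67.41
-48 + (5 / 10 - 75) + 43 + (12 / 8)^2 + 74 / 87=-26587 / 348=-76.40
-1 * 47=-47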